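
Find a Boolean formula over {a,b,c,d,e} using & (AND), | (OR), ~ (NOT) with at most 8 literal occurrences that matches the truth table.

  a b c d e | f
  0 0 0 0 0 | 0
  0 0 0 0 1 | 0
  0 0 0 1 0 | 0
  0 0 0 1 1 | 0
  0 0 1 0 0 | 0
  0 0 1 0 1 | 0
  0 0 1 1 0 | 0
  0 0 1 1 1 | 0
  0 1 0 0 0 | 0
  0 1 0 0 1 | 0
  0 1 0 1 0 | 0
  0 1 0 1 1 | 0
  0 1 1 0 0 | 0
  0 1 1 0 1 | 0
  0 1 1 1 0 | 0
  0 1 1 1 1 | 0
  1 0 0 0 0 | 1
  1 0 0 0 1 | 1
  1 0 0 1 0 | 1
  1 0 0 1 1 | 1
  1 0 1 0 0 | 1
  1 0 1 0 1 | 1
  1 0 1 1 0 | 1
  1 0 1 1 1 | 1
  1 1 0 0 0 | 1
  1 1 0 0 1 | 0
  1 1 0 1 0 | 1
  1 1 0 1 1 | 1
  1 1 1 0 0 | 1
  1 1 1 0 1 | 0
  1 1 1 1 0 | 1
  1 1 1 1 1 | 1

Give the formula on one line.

  ~a = 11111111111111110000000000000000
  ~b = 11111111000000001111111100000000
  (e & ~b) = 01010101000000000101010100000000
  (~a | (e & ~b)) = 11111111111111110101010100000000
  (e & d) = 00010001000100010001000100010001
  ((~a | (e & ~b)) | (e & d)) = 11111111111111110101010100010001
  ~e = 10101010101010101010101010101010
  (((~a | (e & ~b)) | (e & d)) | ~e) = 11111111111111111111111110111011
  ((((~a | (e & ~b)) | (e & d)) | ~e) & a) = 00000000000000001111111110111011

((((~a | (e & ~b)) | (e & d)) | ~e) & a)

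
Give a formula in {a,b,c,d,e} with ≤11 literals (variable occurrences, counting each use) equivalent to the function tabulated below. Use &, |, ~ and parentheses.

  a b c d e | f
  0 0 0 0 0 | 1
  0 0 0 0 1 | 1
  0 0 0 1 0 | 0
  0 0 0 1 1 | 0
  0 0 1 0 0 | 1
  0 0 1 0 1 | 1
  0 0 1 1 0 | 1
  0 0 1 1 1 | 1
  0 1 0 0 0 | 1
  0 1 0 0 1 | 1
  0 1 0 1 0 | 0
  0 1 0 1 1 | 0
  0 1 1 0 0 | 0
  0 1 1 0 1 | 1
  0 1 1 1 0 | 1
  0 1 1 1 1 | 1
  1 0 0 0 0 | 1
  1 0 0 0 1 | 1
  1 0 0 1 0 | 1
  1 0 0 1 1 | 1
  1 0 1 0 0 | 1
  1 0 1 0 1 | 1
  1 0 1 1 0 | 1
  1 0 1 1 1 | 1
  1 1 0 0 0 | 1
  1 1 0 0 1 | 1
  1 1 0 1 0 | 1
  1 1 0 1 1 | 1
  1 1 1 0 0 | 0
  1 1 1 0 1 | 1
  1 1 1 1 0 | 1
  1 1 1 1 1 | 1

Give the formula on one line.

  ~c = 11110000111100001111000011110000
  ~b = 11111111000000001111111100000000
  ~e = 10101010101010101010101010101010
  (~b & ~e) = 10101010000000001010101000000000
  ((~b & ~e) | e) = 11111111010101011111111101010101
  (~c | ((~b & ~e) | e)) = 11111111111101011111111111110101
  (d & a) = 00000000000000000011001100110011
  ~d = 11001100110011001100110011001100
  ((d & a) | ~d) = 11001100110011001111111111111111
  ((~c | ((~b & ~e) | e)) & ((d & a) | ~d)) = 11001100110001001111111111110101
  (d & c) = 00000011000000110000001100000011
  (((~c | ((~b & ~e) | e)) & ((d & a) | ~d)) | (d & c)) = 11001111110001111111111111110111

(((~c | ((~b & ~e) | e)) & ((d & a) | ~d)) | (d & c))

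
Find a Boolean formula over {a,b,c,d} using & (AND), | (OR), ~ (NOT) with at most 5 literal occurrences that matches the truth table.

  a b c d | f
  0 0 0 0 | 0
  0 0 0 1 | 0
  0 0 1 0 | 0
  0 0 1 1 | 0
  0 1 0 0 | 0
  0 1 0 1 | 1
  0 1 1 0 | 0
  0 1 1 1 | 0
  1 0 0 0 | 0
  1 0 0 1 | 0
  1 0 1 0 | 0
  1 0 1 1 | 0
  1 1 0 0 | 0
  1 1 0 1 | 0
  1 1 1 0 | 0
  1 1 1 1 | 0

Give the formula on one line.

(((c | b) & ~a) & (d & ~c))

  (c | b) = 0011111100111111
  ~a = 1111111100000000
  ((c | b) & ~a) = 0011111100000000
  ~c = 1100110011001100
  (d & ~c) = 0100010001000100
  (((c | b) & ~a) & (d & ~c)) = 0000010000000000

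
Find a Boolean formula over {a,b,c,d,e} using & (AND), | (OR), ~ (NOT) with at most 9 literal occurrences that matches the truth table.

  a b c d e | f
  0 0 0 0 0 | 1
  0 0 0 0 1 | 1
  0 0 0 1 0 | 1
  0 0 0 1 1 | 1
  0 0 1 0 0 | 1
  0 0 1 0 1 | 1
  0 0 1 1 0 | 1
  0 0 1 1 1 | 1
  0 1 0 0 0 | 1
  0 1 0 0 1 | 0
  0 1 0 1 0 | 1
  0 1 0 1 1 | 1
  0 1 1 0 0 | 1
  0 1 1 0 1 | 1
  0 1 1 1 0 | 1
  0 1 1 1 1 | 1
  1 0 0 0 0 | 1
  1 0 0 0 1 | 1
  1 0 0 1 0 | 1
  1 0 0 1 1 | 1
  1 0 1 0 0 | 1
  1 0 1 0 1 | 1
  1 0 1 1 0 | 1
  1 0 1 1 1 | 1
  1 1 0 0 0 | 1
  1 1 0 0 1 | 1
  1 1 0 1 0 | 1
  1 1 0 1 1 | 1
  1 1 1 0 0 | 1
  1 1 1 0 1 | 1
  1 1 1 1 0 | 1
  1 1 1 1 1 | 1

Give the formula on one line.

  (d | a) = 00110011001100111111111111111111
  ~e = 10101010101010101010101010101010
  ((d | a) | ~e) = 10111011101110111111111111111111
  ~b = 11111111000000001111111100000000
  (~b & e) = 01010101000000000101010100000000
  (a | (~b & e)) = 01010101000000001111111111111111
  (((d | a) | ~e) | (a | (~b & e))) = 11111111101110111111111111111111
  (c | (((d | a) | ~e) | (a | (~b & e)))) = 11111111101111111111111111111111

(c | (((d | a) | ~e) | (a | (~b & e))))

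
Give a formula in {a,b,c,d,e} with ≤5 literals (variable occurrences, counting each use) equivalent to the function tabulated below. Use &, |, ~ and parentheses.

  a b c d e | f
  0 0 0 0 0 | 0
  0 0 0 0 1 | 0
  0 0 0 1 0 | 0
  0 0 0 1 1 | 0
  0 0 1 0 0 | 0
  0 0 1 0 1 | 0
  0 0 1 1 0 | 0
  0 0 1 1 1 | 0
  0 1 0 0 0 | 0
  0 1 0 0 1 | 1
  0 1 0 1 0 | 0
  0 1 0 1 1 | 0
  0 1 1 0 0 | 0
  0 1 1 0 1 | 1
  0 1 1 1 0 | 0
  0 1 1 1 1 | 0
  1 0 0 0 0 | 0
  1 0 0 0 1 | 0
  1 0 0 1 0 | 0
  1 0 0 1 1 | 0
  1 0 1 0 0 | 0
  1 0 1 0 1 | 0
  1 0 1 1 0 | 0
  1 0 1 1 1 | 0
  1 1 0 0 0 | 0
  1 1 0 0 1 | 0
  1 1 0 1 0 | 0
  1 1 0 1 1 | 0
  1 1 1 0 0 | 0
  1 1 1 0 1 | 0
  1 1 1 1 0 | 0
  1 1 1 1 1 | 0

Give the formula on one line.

(~a & (e & (b & ~d)))

  ~a = 11111111111111110000000000000000
  ~d = 11001100110011001100110011001100
  (b & ~d) = 00000000110011000000000011001100
  (e & (b & ~d)) = 00000000010001000000000001000100
  (~a & (e & (b & ~d))) = 00000000010001000000000000000000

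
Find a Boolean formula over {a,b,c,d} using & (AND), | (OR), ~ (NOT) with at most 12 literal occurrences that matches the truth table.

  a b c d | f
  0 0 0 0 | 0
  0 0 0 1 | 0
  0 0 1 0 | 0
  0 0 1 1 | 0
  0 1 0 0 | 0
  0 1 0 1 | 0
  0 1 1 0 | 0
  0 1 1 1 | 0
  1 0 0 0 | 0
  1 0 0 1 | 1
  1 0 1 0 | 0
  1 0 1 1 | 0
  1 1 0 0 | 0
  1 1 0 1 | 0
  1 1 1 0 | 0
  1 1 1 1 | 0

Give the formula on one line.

  ~b = 1111000011110000
  (~b | d) = 1111010111110101
  (a & (~b | d)) = 0000000011110101
  (~b & (a & (~b | d))) = 0000000011110000
  ~c = 1100110011001100
  (~c | b) = 1100111111001111
  ((~c | b) & a) = 0000000011001111
  (((~c | b) & a) | b) = 0000111111001111
  ((~b & (a & (~b | d))) & (((~c | b) & a) | b)) = 0000000011000000
  (d & ((~b & (a & (~b | d))) & (((~c | b) & a) | b))) = 0000000001000000

(d & ((~b & (a & (~b | d))) & (((~c | b) & a) | b)))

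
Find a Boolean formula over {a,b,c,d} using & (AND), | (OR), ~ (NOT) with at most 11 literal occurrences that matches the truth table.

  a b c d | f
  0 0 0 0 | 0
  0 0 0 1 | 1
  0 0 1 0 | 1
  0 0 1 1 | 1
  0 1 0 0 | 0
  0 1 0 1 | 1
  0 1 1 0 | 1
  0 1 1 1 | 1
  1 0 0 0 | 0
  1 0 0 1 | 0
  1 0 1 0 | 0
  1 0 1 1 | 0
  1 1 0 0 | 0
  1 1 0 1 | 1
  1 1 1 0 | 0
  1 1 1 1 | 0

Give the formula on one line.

(((d & ~c) & (((b | ~a) & ~c) & a)) | (~a & (d | c)))

  ~c = 1100110011001100
  (d & ~c) = 0100010001000100
  ~a = 1111111100000000
  (b | ~a) = 1111111100001111
  ((b | ~a) & ~c) = 1100110000001100
  (((b | ~a) & ~c) & a) = 0000000000001100
  ((d & ~c) & (((b | ~a) & ~c) & a)) = 0000000000000100
  (d | c) = 0111011101110111
  (~a & (d | c)) = 0111011100000000
  (((d & ~c) & (((b | ~a) & ~c) & a)) | (~a & (d | c))) = 0111011100000100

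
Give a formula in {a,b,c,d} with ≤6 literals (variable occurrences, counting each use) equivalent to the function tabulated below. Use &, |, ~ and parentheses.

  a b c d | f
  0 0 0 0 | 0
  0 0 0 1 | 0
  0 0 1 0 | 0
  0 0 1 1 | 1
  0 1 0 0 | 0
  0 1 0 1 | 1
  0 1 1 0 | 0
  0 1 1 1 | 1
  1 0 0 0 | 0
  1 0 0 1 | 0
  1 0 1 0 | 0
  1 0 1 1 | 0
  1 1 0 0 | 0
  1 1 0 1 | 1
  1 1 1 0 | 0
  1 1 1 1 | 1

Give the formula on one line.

(d & ((c & ~a) | b))

  ~a = 1111111100000000
  (c & ~a) = 0011001100000000
  ((c & ~a) | b) = 0011111100001111
  (d & ((c & ~a) | b)) = 0001010100000101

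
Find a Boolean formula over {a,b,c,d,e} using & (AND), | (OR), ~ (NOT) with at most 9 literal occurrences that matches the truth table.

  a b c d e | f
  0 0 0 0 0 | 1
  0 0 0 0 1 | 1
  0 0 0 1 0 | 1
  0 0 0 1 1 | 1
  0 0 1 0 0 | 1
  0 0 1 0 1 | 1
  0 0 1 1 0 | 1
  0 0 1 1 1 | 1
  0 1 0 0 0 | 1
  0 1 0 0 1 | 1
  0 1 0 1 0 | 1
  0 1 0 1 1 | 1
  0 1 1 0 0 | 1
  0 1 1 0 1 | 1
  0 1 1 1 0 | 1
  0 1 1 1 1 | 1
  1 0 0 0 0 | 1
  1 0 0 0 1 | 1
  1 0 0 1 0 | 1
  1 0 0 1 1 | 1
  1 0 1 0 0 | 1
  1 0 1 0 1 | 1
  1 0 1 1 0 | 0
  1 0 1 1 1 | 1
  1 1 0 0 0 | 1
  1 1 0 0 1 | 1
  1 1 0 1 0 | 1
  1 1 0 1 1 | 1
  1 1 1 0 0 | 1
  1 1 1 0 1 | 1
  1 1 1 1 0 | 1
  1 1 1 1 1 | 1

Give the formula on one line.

  ~c = 11110000111100001111000011110000
  ~e = 10101010101010101010101010101010
  ~a = 11111111111111110000000000000000
  (~e & ~a) = 10101010101010100000000000000000
  (~c | (~e & ~a)) = 11111010111110101111000011110000
  ((~c | (~e & ~a)) | e) = 11111111111111111111010111110101
  ~d = 11001100110011001100110011001100
  (e & d) = 00010001000100010001000100010001
  (a & b) = 00000000000000000000000011111111
  ((e & d) | (a & b)) = 00010001000100010001000111111111
  (~d | ((e & d) | (a & b))) = 11011101110111011101110111111111
  (((~c | (~e & ~a)) | e) | (~d | ((e & d) | (a & b)))) = 11111111111111111111110111111111

(((~c | (~e & ~a)) | e) | (~d | ((e & d) | (a & b))))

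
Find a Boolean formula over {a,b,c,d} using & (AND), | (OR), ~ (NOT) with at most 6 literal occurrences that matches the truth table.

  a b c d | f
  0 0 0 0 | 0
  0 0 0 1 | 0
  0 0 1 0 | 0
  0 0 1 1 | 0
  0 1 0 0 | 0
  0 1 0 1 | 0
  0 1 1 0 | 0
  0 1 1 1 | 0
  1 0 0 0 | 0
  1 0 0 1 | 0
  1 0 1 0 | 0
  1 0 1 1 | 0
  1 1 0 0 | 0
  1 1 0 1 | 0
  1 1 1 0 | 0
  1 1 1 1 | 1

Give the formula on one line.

((((c & b) & d) | (~a & ~c)) & a)

  (c & b) = 0000001100000011
  ((c & b) & d) = 0000000100000001
  ~a = 1111111100000000
  ~c = 1100110011001100
  (~a & ~c) = 1100110000000000
  (((c & b) & d) | (~a & ~c)) = 1100110100000001
  ((((c & b) & d) | (~a & ~c)) & a) = 0000000000000001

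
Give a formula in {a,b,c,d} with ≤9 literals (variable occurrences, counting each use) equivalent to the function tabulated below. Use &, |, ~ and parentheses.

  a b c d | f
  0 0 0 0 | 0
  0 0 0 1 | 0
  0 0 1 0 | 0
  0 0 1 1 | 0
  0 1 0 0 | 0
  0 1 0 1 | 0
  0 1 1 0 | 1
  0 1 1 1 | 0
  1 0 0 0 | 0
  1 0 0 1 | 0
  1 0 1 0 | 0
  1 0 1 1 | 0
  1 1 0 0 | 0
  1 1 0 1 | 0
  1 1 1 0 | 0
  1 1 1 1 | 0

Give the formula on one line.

(((~a & d) | (b & c)) & (~d & ~a))

  ~a = 1111111100000000
  (~a & d) = 0101010100000000
  (b & c) = 0000001100000011
  ((~a & d) | (b & c)) = 0101011100000011
  ~d = 1010101010101010
  (~d & ~a) = 1010101000000000
  (((~a & d) | (b & c)) & (~d & ~a)) = 0000001000000000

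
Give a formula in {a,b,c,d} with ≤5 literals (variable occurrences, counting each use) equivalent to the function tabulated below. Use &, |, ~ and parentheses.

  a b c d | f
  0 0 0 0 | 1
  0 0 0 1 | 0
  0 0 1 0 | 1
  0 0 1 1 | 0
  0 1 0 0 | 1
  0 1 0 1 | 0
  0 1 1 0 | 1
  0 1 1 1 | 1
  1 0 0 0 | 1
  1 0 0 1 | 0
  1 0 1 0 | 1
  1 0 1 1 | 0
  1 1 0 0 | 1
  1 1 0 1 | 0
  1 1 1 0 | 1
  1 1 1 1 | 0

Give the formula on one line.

  ~d = 1010101010101010
  ~a = 1111111100000000
  (~a & c) = 0011001100000000
  (b & d) = 0000010100000101
  ((~a & c) & (b & d)) = 0000000100000000
  (~d | ((~a & c) & (b & d))) = 1010101110101010

(~d | ((~a & c) & (b & d)))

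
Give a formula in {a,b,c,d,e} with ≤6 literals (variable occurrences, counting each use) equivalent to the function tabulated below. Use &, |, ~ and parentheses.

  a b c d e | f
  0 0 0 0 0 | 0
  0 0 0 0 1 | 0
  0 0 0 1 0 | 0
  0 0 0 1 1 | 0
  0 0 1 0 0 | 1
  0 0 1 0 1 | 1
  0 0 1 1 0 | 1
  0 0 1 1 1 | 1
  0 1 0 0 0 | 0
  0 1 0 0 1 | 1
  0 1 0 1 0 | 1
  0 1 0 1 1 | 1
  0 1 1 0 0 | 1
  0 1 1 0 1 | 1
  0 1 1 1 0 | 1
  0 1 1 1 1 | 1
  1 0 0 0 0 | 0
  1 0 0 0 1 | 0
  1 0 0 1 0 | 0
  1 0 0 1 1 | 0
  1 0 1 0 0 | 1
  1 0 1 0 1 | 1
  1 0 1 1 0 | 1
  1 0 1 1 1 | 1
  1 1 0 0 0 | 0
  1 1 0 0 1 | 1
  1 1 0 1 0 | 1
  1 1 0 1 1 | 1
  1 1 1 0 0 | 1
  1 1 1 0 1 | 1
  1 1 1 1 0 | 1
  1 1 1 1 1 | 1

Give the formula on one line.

  (b | c) = 00001111111111110000111111111111
  (e | d) = 01110111011101110111011101110111
  (c | (e | d)) = 01111111011111110111111101111111
  ((b | c) & (c | (e | d))) = 00001111011111110000111101111111

((b | c) & (c | (e | d)))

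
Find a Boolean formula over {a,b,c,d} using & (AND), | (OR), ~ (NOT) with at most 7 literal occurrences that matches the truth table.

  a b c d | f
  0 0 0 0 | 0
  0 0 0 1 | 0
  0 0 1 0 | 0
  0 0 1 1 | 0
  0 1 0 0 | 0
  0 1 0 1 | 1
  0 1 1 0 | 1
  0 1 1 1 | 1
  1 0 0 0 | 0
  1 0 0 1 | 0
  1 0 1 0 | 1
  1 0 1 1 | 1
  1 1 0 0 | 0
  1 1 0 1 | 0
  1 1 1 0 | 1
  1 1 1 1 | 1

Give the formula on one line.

((a | b) & (((d | c) & ~a) | c))

  (a | b) = 0000111111111111
  (d | c) = 0111011101110111
  ~a = 1111111100000000
  ((d | c) & ~a) = 0111011100000000
  (((d | c) & ~a) | c) = 0111011100110011
  ((a | b) & (((d | c) & ~a) | c)) = 0000011100110011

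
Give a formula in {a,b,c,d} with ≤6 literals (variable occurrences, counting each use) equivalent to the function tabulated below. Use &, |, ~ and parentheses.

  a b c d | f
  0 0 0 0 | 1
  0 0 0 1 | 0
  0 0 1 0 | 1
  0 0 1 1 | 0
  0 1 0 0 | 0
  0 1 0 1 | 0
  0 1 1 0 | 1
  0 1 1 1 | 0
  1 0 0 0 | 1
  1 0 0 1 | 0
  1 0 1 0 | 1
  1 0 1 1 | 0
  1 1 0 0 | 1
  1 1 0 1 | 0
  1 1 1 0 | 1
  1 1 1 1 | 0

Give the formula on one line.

  ~b = 1111000011110000
  (c | ~b) = 1111001111110011
  (a & d) = 0000000001010101
  ((c | ~b) | (a & d)) = 1111001111110111
  (((c | ~b) | (a & d)) | a) = 1111001111111111
  ~d = 1010101010101010
  ((((c | ~b) | (a & d)) | a) & ~d) = 1010001010101010

((((c | ~b) | (a & d)) | a) & ~d)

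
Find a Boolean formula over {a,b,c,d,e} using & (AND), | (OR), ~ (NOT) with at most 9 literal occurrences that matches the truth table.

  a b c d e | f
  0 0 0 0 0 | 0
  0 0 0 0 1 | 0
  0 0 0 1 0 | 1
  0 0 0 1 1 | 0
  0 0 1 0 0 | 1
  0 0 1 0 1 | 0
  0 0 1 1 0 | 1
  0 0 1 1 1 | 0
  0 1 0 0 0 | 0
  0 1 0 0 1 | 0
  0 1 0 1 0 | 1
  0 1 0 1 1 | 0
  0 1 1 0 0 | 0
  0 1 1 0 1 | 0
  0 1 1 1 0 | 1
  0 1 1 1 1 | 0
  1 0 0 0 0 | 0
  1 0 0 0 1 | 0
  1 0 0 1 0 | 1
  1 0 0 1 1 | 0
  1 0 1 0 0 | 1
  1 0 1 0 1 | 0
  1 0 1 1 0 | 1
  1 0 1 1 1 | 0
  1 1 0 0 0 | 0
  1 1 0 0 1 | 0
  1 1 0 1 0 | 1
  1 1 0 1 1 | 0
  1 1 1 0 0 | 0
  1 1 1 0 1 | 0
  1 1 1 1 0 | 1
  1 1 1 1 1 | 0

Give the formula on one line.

((~d | ~e) & (d | (((~e | d) & c) & ~b)))

  ~d = 11001100110011001100110011001100
  ~e = 10101010101010101010101010101010
  (~d | ~e) = 11101110111011101110111011101110
  (~e | d) = 10111011101110111011101110111011
  ((~e | d) & c) = 00001011000010110000101100001011
  ~b = 11111111000000001111111100000000
  (((~e | d) & c) & ~b) = 00001011000000000000101100000000
  (d | (((~e | d) & c) & ~b)) = 00111011001100110011101100110011
  ((~d | ~e) & (d | (((~e | d) & c) & ~b))) = 00101010001000100010101000100010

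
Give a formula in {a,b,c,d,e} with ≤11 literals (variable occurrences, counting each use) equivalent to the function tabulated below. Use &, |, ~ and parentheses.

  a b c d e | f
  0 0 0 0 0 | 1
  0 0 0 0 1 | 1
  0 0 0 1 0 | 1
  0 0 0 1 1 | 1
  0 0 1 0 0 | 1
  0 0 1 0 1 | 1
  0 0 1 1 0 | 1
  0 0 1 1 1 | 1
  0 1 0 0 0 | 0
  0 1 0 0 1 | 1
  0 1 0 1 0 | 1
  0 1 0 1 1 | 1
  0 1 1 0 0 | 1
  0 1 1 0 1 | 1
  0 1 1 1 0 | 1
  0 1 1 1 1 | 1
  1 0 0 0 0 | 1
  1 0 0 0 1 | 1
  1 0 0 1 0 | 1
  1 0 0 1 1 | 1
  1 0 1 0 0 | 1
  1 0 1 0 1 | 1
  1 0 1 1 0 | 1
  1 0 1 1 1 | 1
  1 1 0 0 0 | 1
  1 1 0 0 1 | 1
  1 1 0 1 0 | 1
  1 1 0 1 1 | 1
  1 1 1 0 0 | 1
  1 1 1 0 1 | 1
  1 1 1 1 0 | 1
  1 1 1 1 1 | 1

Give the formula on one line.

((~b | (e & ~c)) | ((c | a) | (e | ((~d | b) & d))))

  ~b = 11111111000000001111111100000000
  ~c = 11110000111100001111000011110000
  (e & ~c) = 01010000010100000101000001010000
  (~b | (e & ~c)) = 11111111010100001111111101010000
  (c | a) = 00001111000011111111111111111111
  ~d = 11001100110011001100110011001100
  (~d | b) = 11001100111111111100110011111111
  ((~d | b) & d) = 00000000001100110000000000110011
  (e | ((~d | b) & d)) = 01010101011101110101010101110111
  ((c | a) | (e | ((~d | b) & d))) = 01011111011111111111111111111111
  ((~b | (e & ~c)) | ((c | a) | (e | ((~d | b) & d)))) = 11111111011111111111111111111111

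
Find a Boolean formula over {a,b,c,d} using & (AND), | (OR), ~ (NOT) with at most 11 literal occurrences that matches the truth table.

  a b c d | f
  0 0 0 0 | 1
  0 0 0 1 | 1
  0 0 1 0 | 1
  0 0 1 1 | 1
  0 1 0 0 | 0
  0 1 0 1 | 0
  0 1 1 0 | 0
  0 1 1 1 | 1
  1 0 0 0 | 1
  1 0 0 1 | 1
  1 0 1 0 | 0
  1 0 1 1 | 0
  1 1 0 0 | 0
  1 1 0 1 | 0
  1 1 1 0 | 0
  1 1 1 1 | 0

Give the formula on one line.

((~b & (~c | b)) | ((~a & (c | a)) & (d | ~b)))

  ~b = 1111000011110000
  ~c = 1100110011001100
  (~c | b) = 1100111111001111
  (~b & (~c | b)) = 1100000011000000
  ~a = 1111111100000000
  (c | a) = 0011001111111111
  (~a & (c | a)) = 0011001100000000
  (d | ~b) = 1111010111110101
  ((~a & (c | a)) & (d | ~b)) = 0011000100000000
  ((~b & (~c | b)) | ((~a & (c | a)) & (d | ~b))) = 1111000111000000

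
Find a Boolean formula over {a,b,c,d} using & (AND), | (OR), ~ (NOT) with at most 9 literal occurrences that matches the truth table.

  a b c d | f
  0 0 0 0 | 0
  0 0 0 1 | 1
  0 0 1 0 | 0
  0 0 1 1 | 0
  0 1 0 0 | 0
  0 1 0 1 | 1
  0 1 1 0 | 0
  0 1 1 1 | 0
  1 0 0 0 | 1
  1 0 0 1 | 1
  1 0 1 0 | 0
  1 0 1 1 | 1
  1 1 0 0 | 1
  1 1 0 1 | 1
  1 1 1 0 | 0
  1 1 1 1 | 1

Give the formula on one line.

  ~c = 1100110011001100
  ~d = 1010101010101010
  (~c | ~d) = 1110111011101110
  ((~c | ~d) | a) = 1110111011111111
  (c & d) = 0001000100010001
  ((c & d) | a) = 0001000111111111
  (((c & d) | a) & ~c) = 0000000011001100
  ((((c & d) | a) & ~c) & ~d) = 0000000010001000
  (((((c & d) | a) & ~c) & ~d) | d) = 0101010111011101
  (((~c | ~d) | a) & (((((c & d) | a) & ~c) & ~d) | d)) = 0100010011011101

(((~c | ~d) | a) & (((((c & d) | a) & ~c) & ~d) | d))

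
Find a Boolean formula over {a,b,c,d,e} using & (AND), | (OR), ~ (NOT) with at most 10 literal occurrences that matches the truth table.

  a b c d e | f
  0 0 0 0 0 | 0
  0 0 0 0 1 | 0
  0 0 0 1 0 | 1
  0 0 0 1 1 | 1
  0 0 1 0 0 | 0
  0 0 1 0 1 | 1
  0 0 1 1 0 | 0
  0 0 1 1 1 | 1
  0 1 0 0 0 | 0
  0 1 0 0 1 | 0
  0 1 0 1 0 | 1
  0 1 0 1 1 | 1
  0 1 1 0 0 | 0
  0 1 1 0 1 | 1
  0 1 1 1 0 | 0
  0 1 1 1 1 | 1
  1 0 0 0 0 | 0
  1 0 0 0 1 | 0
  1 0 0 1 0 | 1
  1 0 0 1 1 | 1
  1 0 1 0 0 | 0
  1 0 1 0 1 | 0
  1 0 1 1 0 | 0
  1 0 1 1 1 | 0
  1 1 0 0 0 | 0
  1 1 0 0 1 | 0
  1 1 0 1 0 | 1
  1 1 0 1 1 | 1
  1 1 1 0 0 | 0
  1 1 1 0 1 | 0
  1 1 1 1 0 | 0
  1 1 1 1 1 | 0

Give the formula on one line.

((d & ~c) | (c & (~a & ((~b & ~c) | e))))

  ~c = 11110000111100001111000011110000
  (d & ~c) = 00110000001100000011000000110000
  ~a = 11111111111111110000000000000000
  ~b = 11111111000000001111111100000000
  (~b & ~c) = 11110000000000001111000000000000
  ((~b & ~c) | e) = 11110101010101011111010101010101
  (~a & ((~b & ~c) | e)) = 11110101010101010000000000000000
  (c & (~a & ((~b & ~c) | e))) = 00000101000001010000000000000000
  ((d & ~c) | (c & (~a & ((~b & ~c) | e)))) = 00110101001101010011000000110000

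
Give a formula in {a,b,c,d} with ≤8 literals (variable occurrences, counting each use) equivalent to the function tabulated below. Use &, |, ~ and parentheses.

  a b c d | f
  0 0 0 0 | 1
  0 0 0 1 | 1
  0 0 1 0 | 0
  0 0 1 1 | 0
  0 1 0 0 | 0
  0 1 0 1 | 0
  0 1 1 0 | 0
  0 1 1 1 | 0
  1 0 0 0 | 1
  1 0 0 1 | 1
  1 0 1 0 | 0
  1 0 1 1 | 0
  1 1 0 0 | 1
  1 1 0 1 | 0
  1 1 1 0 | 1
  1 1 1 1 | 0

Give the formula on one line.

  ~d = 1010101010101010
  (~d & b) = 0000101000001010
  (b | d) = 0101111101011111
  ((b | d) & a) = 0000000001011111
  ((~d & b) & ((b | d) & a)) = 0000000000001010
  ~c = 1100110011001100
  ~b = 1111000011110000
  (~c & ~b) = 1100000011000000
  (((~d & b) & ((b | d) & a)) | (~c & ~b)) = 1100000011001010

(((~d & b) & ((b | d) & a)) | (~c & ~b))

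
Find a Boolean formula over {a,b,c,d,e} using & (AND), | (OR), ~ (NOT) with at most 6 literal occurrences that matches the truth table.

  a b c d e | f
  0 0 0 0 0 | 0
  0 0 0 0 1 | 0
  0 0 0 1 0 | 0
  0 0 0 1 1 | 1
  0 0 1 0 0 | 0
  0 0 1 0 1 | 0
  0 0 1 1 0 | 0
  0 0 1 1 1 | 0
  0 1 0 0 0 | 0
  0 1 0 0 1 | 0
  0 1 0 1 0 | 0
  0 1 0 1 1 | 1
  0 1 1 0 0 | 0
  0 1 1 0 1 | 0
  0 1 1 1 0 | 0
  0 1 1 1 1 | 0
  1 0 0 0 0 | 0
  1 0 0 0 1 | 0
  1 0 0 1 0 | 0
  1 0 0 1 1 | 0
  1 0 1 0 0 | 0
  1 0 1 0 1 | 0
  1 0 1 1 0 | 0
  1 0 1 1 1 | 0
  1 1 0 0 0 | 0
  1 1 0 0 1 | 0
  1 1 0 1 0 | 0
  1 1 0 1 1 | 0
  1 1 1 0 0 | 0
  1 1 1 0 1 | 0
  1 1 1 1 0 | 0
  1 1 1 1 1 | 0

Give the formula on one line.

((e | (~a & c)) & ((~c & d) & ~a))

  ~a = 11111111111111110000000000000000
  (~a & c) = 00001111000011110000000000000000
  (e | (~a & c)) = 01011111010111110101010101010101
  ~c = 11110000111100001111000011110000
  (~c & d) = 00110000001100000011000000110000
  ((~c & d) & ~a) = 00110000001100000000000000000000
  ((e | (~a & c)) & ((~c & d) & ~a)) = 00010000000100000000000000000000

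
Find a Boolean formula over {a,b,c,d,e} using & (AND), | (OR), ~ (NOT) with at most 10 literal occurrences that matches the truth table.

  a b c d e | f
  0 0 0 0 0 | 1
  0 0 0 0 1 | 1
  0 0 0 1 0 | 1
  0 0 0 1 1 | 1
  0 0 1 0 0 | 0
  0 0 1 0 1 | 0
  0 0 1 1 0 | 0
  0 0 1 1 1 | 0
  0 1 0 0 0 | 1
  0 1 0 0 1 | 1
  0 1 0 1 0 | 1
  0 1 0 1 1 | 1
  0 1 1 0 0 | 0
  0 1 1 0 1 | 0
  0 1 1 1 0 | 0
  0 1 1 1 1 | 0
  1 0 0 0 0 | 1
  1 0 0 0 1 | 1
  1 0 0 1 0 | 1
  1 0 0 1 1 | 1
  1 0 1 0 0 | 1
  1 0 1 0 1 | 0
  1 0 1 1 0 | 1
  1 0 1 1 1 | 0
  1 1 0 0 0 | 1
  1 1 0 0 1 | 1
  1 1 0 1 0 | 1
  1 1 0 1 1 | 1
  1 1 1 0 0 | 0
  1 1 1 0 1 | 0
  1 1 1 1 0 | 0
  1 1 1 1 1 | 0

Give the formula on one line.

  ~c = 11110000111100001111000011110000
  ~d = 11001100110011001100110011001100
  (a | ~d) = 11001100110011001111111111111111
  ((a | ~d) | b) = 11001100111111111111111111111111
  (~c & ((a | ~d) | b)) = 11000000111100001111000011110000
  ~e = 10101010101010101010101010101010
  (~e & a) = 00000000000000001010101010101010
  ~b = 11111111000000001111111100000000
  ((~e & a) & ~b) = 00000000000000001010101000000000
  ~a = 11111111111111110000000000000000
  (~a & ~c) = 11110000111100000000000000000000
  (((~e & a) & ~b) | (~a & ~c)) = 11110000111100001010101000000000
  ((~c & ((a | ~d) | b)) | (((~e & a) & ~b) | (~a & ~c))) = 11110000111100001111101011110000

((~c & ((a | ~d) | b)) | (((~e & a) & ~b) | (~a & ~c)))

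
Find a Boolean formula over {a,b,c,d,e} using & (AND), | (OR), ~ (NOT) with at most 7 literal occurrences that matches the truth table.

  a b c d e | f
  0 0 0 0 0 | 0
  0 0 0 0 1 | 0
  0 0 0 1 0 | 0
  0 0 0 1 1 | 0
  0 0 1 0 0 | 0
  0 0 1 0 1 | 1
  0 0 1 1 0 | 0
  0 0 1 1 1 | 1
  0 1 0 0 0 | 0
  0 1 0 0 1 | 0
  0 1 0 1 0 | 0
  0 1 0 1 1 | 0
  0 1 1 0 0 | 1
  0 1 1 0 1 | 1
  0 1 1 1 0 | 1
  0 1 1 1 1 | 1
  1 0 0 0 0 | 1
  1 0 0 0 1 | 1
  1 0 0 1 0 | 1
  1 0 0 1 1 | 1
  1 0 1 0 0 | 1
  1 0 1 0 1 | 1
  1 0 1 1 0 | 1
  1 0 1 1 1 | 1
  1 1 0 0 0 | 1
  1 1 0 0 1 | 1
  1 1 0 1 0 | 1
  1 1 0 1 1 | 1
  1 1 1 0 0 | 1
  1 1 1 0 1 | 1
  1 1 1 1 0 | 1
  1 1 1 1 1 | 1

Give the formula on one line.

  (b | e) = 01010101111111110101010111111111
  (c & (b | e)) = 00000101000011110000010100001111
  (a | (c & (b | e))) = 00000101000011111111111111111111

(a | (c & (b | e)))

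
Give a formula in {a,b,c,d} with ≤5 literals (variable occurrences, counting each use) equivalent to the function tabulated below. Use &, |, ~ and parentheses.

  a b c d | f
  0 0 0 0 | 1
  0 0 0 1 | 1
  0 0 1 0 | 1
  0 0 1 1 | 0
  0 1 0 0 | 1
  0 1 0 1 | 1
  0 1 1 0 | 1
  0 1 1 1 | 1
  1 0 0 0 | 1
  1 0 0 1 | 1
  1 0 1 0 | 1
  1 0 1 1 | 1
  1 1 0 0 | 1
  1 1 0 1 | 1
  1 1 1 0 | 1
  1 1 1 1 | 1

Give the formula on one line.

(a | ((b | ~c) | ~d))

  ~c = 1100110011001100
  (b | ~c) = 1100111111001111
  ~d = 1010101010101010
  ((b | ~c) | ~d) = 1110111111101111
  (a | ((b | ~c) | ~d)) = 1110111111111111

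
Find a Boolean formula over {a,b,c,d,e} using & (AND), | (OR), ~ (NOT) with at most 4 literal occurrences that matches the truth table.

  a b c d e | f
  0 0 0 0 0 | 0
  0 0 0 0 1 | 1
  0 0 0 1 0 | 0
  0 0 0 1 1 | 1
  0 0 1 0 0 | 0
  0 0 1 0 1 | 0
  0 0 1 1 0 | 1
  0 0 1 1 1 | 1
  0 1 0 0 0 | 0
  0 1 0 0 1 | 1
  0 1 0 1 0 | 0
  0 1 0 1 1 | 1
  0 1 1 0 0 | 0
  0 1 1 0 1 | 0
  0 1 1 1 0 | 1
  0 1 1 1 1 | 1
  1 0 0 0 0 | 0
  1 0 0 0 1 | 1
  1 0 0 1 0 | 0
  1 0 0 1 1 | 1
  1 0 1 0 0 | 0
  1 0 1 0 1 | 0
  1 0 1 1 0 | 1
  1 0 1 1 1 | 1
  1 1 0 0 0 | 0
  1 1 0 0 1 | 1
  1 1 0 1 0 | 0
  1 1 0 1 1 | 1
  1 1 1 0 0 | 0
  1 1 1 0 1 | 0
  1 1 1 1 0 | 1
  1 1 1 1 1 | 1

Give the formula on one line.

((c & d) | (~c & e))

  (c & d) = 00000011000000110000001100000011
  ~c = 11110000111100001111000011110000
  (~c & e) = 01010000010100000101000001010000
  ((c & d) | (~c & e)) = 01010011010100110101001101010011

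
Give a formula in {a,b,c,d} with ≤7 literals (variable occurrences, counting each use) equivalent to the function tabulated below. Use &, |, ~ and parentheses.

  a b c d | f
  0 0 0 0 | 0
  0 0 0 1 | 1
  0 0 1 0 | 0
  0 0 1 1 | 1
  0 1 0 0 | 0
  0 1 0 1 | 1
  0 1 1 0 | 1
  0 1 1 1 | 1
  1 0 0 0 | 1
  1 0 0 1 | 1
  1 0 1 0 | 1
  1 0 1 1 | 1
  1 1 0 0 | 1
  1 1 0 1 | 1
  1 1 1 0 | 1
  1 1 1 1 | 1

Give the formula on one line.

(d | (((b & c) & (~a | ~d)) | a))

  (b & c) = 0000001100000011
  ~a = 1111111100000000
  ~d = 1010101010101010
  (~a | ~d) = 1111111110101010
  ((b & c) & (~a | ~d)) = 0000001100000010
  (((b & c) & (~a | ~d)) | a) = 0000001111111111
  (d | (((b & c) & (~a | ~d)) | a)) = 0101011111111111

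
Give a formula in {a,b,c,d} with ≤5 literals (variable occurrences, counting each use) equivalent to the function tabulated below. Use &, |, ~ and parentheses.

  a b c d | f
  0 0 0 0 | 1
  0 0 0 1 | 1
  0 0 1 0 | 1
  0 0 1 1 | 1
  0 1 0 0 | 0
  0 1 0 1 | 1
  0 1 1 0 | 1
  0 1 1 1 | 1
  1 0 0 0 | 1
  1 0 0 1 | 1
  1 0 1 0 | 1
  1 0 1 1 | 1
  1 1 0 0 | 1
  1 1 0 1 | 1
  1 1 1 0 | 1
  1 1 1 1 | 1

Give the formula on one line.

  ~b = 1111000011110000
  (a | ~b) = 1111000011111111
  (d | (a | ~b)) = 1111010111111111
  ((d | (a | ~b)) | c) = 1111011111111111

((d | (a | ~b)) | c)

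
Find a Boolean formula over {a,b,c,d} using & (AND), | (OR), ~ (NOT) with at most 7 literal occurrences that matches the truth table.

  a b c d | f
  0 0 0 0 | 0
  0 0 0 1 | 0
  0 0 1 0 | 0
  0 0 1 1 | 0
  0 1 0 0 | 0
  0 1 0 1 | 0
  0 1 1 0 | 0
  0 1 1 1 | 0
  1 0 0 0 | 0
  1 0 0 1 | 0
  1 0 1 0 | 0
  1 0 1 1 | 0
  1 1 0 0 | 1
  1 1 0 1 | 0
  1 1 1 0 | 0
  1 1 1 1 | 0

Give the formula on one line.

(((~d & ~c) | (a & ~b)) & (b & a))

  ~d = 1010101010101010
  ~c = 1100110011001100
  (~d & ~c) = 1000100010001000
  ~b = 1111000011110000
  (a & ~b) = 0000000011110000
  ((~d & ~c) | (a & ~b)) = 1000100011111000
  (b & a) = 0000000000001111
  (((~d & ~c) | (a & ~b)) & (b & a)) = 0000000000001000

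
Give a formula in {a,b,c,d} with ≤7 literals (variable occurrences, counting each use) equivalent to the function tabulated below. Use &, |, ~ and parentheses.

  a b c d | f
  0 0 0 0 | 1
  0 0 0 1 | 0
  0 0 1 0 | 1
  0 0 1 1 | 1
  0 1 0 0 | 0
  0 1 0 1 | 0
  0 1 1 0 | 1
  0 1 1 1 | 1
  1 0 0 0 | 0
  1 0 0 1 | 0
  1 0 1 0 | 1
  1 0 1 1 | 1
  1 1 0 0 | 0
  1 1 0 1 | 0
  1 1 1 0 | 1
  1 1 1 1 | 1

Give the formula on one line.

((~b | c) & ((c | ~a) & (c | ~d)))

  ~b = 1111000011110000
  (~b | c) = 1111001111110011
  ~a = 1111111100000000
  (c | ~a) = 1111111100110011
  ~d = 1010101010101010
  (c | ~d) = 1011101110111011
  ((c | ~a) & (c | ~d)) = 1011101100110011
  ((~b | c) & ((c | ~a) & (c | ~d))) = 1011001100110011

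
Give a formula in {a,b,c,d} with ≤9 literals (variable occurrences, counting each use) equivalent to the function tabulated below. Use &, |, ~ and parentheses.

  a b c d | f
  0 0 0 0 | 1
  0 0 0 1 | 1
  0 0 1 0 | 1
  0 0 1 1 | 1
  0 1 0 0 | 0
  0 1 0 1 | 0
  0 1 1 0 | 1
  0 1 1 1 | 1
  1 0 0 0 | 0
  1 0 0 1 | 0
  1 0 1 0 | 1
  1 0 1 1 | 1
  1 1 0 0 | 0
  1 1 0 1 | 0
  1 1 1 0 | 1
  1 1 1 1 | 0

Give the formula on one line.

  ~d = 1010101010101010
  ~b = 1111000011110000
  (~b & a) = 0000000011110000
  (~d | (~b & a)) = 1010101011111010
  ~a = 1111111100000000
  (b & ~a) = 0000111100000000
  ((~d | (~b & a)) | (b & ~a)) = 1010111111111010
  (((~d | (~b & a)) | (b & ~a)) & c) = 0010001100110010
  (~a | b) = 1111111100001111
  (~b & (~a | b)) = 1111000000000000
  ((((~d | (~b & a)) | (b & ~a)) & c) | (~b & (~a | b))) = 1111001100110010

((((~d | (~b & a)) | (b & ~a)) & c) | (~b & (~a | b)))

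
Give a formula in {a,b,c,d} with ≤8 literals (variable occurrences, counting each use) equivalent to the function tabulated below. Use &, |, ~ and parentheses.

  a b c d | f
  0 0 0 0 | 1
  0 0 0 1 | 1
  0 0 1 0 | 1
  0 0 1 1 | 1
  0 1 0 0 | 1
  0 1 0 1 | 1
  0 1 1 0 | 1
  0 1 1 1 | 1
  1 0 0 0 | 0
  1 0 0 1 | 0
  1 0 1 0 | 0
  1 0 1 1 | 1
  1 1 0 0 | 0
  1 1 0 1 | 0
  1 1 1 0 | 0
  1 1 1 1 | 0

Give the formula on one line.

  ~a = 1111111100000000
  ~b = 1111000011110000
  (d & ~b) = 0101000001010000
  ~c = 1100110011001100
  (b | ~c) = 1100111111001111
  (c & (b | ~c)) = 0000001100000011
  ((c & (b | ~c)) | a) = 0000001111111111
  (c & ((c & (b | ~c)) | a)) = 0000001100110011
  ((d & ~b) & (c & ((c & (b | ~c)) | a))) = 0000000000010000
  (~a | ((d & ~b) & (c & ((c & (b | ~c)) | a)))) = 1111111100010000

(~a | ((d & ~b) & (c & ((c & (b | ~c)) | a))))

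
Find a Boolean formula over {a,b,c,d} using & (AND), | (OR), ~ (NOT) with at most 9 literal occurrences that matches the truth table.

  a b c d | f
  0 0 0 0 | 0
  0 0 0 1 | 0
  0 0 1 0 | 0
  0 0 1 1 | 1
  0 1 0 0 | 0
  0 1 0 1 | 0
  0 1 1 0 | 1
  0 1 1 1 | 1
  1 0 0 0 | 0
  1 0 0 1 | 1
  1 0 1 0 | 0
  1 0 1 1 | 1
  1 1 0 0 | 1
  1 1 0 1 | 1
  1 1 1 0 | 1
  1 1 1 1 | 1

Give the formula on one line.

((b | d) & (a | ((d | b) & c)))

  (b | d) = 0101111101011111
  (d | b) = 0101111101011111
  ((d | b) & c) = 0001001100010011
  (a | ((d | b) & c)) = 0001001111111111
  ((b | d) & (a | ((d | b) & c))) = 0001001101011111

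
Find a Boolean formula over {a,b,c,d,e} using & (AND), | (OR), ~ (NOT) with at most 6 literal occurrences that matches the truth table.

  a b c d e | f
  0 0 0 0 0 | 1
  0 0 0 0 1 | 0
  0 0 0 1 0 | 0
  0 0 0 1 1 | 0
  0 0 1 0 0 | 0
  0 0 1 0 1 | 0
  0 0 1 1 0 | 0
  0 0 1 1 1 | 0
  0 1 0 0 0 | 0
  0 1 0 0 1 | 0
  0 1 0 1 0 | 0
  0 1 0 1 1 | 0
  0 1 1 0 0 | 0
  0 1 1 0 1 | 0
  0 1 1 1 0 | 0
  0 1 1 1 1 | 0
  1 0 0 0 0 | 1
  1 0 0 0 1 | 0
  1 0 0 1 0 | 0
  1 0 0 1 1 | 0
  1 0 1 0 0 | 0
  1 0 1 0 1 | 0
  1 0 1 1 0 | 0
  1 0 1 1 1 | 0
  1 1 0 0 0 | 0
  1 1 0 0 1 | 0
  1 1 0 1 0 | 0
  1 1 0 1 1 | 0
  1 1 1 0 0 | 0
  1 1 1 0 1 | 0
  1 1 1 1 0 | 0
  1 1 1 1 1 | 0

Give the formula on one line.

(~d & ((~c & ~b) & ~e))

  ~d = 11001100110011001100110011001100
  ~c = 11110000111100001111000011110000
  ~b = 11111111000000001111111100000000
  (~c & ~b) = 11110000000000001111000000000000
  ~e = 10101010101010101010101010101010
  ((~c & ~b) & ~e) = 10100000000000001010000000000000
  (~d & ((~c & ~b) & ~e)) = 10000000000000001000000000000000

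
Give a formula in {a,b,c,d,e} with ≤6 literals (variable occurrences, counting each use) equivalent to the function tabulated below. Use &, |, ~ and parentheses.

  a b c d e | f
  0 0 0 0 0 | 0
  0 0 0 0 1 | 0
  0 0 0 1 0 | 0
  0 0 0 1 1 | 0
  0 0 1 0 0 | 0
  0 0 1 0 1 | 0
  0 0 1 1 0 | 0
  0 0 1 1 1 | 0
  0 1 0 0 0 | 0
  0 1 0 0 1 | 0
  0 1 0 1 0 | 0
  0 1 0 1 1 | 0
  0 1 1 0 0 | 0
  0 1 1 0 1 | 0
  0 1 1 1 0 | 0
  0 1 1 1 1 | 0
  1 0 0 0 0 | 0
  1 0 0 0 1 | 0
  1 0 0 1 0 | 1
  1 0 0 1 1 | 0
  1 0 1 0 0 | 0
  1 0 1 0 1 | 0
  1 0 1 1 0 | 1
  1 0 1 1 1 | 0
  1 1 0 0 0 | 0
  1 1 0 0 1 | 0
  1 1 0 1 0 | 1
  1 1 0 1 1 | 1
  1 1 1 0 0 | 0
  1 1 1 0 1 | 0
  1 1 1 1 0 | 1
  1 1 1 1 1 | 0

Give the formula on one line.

((((a & ~e) | (~c & b)) & d) & a)

  ~e = 10101010101010101010101010101010
  (a & ~e) = 00000000000000001010101010101010
  ~c = 11110000111100001111000011110000
  (~c & b) = 00000000111100000000000011110000
  ((a & ~e) | (~c & b)) = 00000000111100001010101011111010
  (((a & ~e) | (~c & b)) & d) = 00000000001100000010001000110010
  ((((a & ~e) | (~c & b)) & d) & a) = 00000000000000000010001000110010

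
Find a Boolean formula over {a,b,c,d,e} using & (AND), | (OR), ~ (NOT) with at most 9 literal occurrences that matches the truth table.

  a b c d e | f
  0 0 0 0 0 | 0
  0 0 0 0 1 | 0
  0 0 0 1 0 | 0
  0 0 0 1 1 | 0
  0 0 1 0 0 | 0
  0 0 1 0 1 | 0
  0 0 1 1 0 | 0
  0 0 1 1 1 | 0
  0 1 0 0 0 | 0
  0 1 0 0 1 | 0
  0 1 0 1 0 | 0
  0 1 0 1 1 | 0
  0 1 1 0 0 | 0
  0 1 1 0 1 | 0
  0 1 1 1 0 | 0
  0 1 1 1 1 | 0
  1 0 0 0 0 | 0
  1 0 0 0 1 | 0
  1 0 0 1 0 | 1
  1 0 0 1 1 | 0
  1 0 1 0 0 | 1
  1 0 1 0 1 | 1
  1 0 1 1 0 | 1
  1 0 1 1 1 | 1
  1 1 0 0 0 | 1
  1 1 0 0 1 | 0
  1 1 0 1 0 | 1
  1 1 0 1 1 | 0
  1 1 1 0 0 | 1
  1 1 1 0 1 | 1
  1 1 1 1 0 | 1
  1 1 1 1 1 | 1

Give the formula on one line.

(((c | d) | (b | e)) & ((~e | c) & a))

  (c | d) = 00111111001111110011111100111111
  (b | e) = 01010101111111110101010111111111
  ((c | d) | (b | e)) = 01111111111111110111111111111111
  ~e = 10101010101010101010101010101010
  (~e | c) = 10101111101011111010111110101111
  ((~e | c) & a) = 00000000000000001010111110101111
  (((c | d) | (b | e)) & ((~e | c) & a)) = 00000000000000000010111110101111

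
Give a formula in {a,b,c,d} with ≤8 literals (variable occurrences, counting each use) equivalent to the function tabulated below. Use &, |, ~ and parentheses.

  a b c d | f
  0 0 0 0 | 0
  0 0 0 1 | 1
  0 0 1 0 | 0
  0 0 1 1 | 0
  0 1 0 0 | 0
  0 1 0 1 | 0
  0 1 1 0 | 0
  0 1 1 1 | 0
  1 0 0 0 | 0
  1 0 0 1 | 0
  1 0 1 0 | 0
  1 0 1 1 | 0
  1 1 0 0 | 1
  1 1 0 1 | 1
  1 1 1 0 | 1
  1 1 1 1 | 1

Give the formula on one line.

((b | ~a) & (((~b & ~c) | a) & ((~b & d) | b)))

  ~a = 1111111100000000
  (b | ~a) = 1111111100001111
  ~b = 1111000011110000
  ~c = 1100110011001100
  (~b & ~c) = 1100000011000000
  ((~b & ~c) | a) = 1100000011111111
  (~b & d) = 0101000001010000
  ((~b & d) | b) = 0101111101011111
  (((~b & ~c) | a) & ((~b & d) | b)) = 0100000001011111
  ((b | ~a) & (((~b & ~c) | a) & ((~b & d) | b))) = 0100000000001111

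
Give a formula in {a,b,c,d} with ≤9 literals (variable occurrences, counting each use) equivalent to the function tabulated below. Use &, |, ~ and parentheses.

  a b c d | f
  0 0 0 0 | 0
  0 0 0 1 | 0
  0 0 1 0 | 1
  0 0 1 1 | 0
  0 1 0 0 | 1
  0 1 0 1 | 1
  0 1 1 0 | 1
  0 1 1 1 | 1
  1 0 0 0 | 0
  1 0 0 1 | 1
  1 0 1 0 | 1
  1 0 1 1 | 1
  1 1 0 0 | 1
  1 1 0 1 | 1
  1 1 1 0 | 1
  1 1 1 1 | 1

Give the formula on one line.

  ~d = 1010101010101010
  (~d & c) = 0010001000100010
  ~b = 1111000011110000
  ((~d & c) & ~b) = 0010000000100000
  ~a = 1111111100000000
  (~a | d) = 1111111101010101
  (a & (~a | d)) = 0000000001010101
  (((~d & c) & ~b) | (a & (~a | d))) = 0010000001110101
  ((((~d & c) & ~b) | (a & (~a | d))) | b) = 0010111101111111

((((~d & c) & ~b) | (a & (~a | d))) | b)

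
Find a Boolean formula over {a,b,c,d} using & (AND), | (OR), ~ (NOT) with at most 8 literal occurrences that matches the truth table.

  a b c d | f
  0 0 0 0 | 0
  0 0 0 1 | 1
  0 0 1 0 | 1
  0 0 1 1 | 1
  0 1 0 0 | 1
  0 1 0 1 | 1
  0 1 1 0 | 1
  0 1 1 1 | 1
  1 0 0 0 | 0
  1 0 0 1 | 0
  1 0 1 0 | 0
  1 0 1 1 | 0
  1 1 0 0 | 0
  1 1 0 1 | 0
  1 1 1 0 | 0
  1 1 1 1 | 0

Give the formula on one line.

((~a & (d | (a | b))) | (c & ~a))

  ~a = 1111111100000000
  (a | b) = 0000111111111111
  (d | (a | b)) = 0101111111111111
  (~a & (d | (a | b))) = 0101111100000000
  (c & ~a) = 0011001100000000
  ((~a & (d | (a | b))) | (c & ~a)) = 0111111100000000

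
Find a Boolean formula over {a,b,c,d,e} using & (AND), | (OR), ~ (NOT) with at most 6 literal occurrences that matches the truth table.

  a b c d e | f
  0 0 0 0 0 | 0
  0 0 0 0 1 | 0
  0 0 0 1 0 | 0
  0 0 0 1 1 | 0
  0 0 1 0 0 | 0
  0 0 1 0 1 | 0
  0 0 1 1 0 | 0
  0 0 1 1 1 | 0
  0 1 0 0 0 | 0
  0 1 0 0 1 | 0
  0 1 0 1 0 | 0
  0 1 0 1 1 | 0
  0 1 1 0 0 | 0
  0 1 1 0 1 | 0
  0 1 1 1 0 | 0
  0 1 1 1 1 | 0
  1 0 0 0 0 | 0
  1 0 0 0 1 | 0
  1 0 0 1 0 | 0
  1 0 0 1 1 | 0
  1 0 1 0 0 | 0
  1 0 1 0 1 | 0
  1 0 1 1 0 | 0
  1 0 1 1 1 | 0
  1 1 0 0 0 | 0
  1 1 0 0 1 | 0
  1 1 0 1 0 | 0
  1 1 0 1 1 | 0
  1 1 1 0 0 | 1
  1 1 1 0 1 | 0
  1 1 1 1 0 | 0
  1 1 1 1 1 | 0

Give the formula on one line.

  ~e = 10101010101010101010101010101010
  (~e & c) = 00001010000010100000101000001010
  ~c = 11110000111100001111000011110000
  (a | ~c) = 11110000111100001111111111111111
  ((~e & c) & (a | ~c)) = 00000000000000000000101000001010
  ~d = 11001100110011001100110011001100
  (b & ~d) = 00000000110011000000000011001100
  (((~e & c) & (a | ~c)) & (b & ~d)) = 00000000000000000000000000001000

(((~e & c) & (a | ~c)) & (b & ~d))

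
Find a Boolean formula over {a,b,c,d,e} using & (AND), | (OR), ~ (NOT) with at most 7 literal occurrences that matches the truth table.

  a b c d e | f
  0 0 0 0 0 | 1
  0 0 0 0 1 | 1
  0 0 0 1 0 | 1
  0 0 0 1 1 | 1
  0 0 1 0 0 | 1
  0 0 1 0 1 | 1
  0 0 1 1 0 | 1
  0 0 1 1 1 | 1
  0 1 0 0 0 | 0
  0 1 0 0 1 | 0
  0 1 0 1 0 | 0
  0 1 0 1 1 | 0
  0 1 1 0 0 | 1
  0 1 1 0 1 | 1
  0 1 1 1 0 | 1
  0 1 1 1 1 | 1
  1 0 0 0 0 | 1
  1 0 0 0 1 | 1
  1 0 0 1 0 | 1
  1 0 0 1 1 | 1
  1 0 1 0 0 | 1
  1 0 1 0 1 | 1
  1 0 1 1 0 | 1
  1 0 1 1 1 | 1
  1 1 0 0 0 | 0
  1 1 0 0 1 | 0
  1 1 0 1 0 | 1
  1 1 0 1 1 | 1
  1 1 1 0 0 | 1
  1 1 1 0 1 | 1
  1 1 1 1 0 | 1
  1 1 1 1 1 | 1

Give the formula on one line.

(~b | (c | (d & a)))

  ~b = 11111111000000001111111100000000
  (d & a) = 00000000000000000011001100110011
  (c | (d & a)) = 00001111000011110011111100111111
  (~b | (c | (d & a))) = 11111111000011111111111100111111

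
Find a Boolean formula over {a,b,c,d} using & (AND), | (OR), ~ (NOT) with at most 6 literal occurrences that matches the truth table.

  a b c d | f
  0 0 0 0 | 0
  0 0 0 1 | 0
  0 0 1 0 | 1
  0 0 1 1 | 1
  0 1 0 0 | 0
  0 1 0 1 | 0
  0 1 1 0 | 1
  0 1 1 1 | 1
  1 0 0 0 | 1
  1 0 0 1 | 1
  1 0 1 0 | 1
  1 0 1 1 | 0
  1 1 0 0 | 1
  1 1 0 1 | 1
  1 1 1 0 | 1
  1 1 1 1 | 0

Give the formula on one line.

((c & ~a) | ((~c | ~d) & a))

  ~a = 1111111100000000
  (c & ~a) = 0011001100000000
  ~c = 1100110011001100
  ~d = 1010101010101010
  (~c | ~d) = 1110111011101110
  ((~c | ~d) & a) = 0000000011101110
  ((c & ~a) | ((~c | ~d) & a)) = 0011001111101110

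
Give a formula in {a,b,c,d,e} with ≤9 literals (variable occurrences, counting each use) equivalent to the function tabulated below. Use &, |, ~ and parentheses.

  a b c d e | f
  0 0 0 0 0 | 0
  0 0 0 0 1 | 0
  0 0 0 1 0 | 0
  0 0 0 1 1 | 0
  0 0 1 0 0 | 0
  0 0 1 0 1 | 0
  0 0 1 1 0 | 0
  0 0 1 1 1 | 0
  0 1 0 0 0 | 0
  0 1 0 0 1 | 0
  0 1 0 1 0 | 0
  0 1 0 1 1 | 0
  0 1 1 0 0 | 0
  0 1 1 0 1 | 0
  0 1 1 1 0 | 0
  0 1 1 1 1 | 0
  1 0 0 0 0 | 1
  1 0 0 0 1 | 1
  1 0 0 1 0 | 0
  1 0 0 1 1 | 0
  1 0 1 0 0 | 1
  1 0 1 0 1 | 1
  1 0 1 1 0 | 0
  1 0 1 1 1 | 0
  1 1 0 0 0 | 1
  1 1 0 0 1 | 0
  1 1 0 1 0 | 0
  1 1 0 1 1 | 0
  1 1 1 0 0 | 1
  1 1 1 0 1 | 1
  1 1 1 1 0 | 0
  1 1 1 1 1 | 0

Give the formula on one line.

  ~b = 11111111000000001111111100000000
  (~b | c) = 11111111000011111111111100001111
  ~e = 10101010101010101010101010101010
  (~e | c) = 10101111101011111010111110101111
  ((~b | c) | (~e | c)) = 11111111101011111111111110101111
  (d | a) = 00110011001100111111111111111111
  (c | a) = 00001111000011111111111111111111
  ~d = 11001100110011001100110011001100
  ((c | a) & ~d) = 00001100000011001100110011001100
  ((d | a) & ((c | a) & ~d)) = 00000000000000001100110011001100
  (((~b | c) | (~e | c)) & ((d | a) & ((c | a) & ~d))) = 00000000000000001100110010001100

(((~b | c) | (~e | c)) & ((d | a) & ((c | a) & ~d)))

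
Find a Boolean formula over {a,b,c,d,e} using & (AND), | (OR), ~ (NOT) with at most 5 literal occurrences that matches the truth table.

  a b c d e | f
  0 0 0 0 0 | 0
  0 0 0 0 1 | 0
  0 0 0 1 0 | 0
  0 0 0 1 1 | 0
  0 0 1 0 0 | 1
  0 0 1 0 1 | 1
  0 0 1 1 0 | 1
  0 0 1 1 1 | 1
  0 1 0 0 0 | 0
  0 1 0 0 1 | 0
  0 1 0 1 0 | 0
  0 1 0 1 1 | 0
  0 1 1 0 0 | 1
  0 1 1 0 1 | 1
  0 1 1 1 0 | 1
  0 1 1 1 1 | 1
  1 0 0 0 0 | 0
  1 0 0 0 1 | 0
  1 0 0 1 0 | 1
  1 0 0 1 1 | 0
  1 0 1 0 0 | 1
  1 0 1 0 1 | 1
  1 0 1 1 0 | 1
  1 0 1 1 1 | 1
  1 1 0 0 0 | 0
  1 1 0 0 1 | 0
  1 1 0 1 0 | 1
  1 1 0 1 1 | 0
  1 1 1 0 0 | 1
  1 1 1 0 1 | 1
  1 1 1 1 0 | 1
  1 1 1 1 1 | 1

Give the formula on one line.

  ~e = 10101010101010101010101010101010
  ~a = 11111111111111110000000000000000
  (~a | d) = 11111111111111110011001100110011
  (~e & (~a | d)) = 10101010101010100010001000100010
  ((~e & (~a | d)) & a) = 00000000000000000010001000100010
  (c | ((~e & (~a | d)) & a)) = 00001111000011110010111100101111

(c | ((~e & (~a | d)) & a))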